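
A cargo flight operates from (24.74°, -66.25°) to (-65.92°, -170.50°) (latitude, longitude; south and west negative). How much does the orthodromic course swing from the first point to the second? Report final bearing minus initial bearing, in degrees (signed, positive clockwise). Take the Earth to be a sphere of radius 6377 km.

+65.5°

At departure: θ₁ = atan2(sin Δλ cos φ₂, cos φ₁ sin φ₂ − sin φ₁ cos φ₂ cos Δλ) = 206.67°
At arrival: θ₂ = atan2(sin Δλ cos φ₁, −cos φ₂ sin φ₁ + sin φ₂ cos φ₁ cos Δλ) = 272.17°
Δθ = θ₂ − θ₁ = +65.5°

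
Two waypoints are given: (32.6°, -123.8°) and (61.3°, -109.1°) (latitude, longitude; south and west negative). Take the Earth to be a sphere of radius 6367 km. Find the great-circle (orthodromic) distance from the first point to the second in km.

Haversine: a = sin²(Δφ/2)+cos φ₁ cos φ₂ sin²(Δλ/2) = 0.06805;  σ = 2·atan2(√a,√(1−a))
σ = 30.242° → d = Rσ = 6367·0.52783 = 3361 km

3361 km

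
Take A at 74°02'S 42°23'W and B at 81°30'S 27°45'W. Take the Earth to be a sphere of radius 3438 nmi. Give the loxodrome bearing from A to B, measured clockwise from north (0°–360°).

Meridional parts: M(φ₁)=-1.9644, M(φ₂)=-2.5995 → ΔM = -0.6351;  Δλ = +0.2554 rad
tan C = Δλ / ΔM = -0.4021 → C = 158.09°

158.1°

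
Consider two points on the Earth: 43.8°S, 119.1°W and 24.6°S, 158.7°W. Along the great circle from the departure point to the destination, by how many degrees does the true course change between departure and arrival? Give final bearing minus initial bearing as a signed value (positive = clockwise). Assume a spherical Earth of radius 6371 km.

Initial bearing θ₁ = atan2(sin Δλ cos φ₂, cos φ₁ sin φ₂ − sin φ₁ cos φ₂ cos Δλ) = 287.65°
Final bearing θ₂ = (initial bearing from the destination back to the start) + 180° = 310.85°
Δθ = θ₂ − θ₁ = +23.2°

+23.2°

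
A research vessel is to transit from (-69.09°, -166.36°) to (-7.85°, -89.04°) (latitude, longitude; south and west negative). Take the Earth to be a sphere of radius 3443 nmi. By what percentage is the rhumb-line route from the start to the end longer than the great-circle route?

Great circle: σ = 1.3641 rad → d_gc = Rσ = 4696.7 nmi
Rhumb: Δφ = +1.0688, Δλ = +1.3495, Δψ = +1.5525, q = Δφ/Δψ = 0.6885 → d_rh = R√(Δφ²+q²Δλ²) = 4875.9 nmi
Excess = (4875.9 − 4696.7) / 4696.7 = 179.2 / 4696.7 = 3.82% ≈ 3.8%

3.8%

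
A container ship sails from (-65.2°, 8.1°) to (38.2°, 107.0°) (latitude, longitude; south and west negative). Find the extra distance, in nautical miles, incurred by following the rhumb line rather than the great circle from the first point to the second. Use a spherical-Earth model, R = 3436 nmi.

170 nmi

Great circle: cos σ = sin φ₁ sin φ₂ + cos φ₁ cos φ₂ cos Δλ,  σ = 2.2299 rad → d_gc = 7661.8 nmi
Rhumb line: Δψ = +2.2372, q = Δφ/Δψ = 0.8067, d_rh = R√(Δφ²+q²Δλ²) = 7832.0 nmi
Excess = 7832.0 − 7661.8 = 170.2 ≈ 170 nmi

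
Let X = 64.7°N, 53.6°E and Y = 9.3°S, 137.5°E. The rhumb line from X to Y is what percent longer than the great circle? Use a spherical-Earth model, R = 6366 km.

Great circle: σ = 1.6723 rad → d_gc = Rσ = 10645.6 km
Rhumb: Δφ = -1.2915, Δλ = +1.4643, Δψ = -1.6572, q = Δφ/Δψ = 0.7794 → d_rh = R√(Δφ²+q²Δλ²) = 10972.0 km
Excess = (10972.0 − 10645.6) / 10645.6 = 326.4 / 10645.6 = 3.07% ≈ 3.1%

3.1%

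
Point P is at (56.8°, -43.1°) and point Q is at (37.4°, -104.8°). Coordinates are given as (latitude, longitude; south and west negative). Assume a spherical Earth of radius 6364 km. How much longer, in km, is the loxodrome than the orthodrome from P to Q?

139 km

Great circle: cos σ = sin φ₁ sin φ₂ + cos φ₁ cos φ₂ cos Δλ,  σ = 0.7750 rad → d_gc = 4931.8 km
Rhumb line: Δψ = -0.5055, q = Δφ/Δψ = 0.6698, d_rh = R√(Δφ²+q²Δλ²) = 5070.7 km
Excess = 5070.7 − 4931.8 = 138.9 ≈ 139 km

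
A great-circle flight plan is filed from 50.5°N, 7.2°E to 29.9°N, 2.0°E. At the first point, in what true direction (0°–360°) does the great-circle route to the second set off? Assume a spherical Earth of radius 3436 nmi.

N = sin Δλ·cos φ₂ = -0.0786;  D = cos φ₁ sin φ₂ − sin φ₁ cos φ₂ cos Δλ = -0.3491
initial course = atan2(N, D) = 192.68°

192.7°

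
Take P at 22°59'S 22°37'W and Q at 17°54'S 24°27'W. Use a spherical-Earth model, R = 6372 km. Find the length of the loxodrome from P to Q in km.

597 km

Δψ = ln[tan(π/4+φ₂/2)/tan(π/4+φ₁/2)] = +0.0947;  Δφ = +0.0887 rad,  Δλ = -0.0320 rad
q = Δφ/Δψ = 0.9366
d = R·√(Δφ² + q²Δλ²) = 6372·0.09365 = 597 km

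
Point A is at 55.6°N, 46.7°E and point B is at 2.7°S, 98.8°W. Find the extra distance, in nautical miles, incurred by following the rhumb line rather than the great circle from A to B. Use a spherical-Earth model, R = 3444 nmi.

Great circle: cos σ = sin φ₁ sin φ₂ + cos φ₁ cos φ₂ cos Δλ,  σ = 2.0990 rad → d_gc = 7228.8 nmi
Rhumb line: Δψ = -1.2198, q = Δφ/Δψ = 0.8342, d_rh = R√(Δφ²+q²Δλ²) = 8093.7 nmi
Excess = 8093.7 − 7228.8 = 864.9 ≈ 865 nmi

865 nmi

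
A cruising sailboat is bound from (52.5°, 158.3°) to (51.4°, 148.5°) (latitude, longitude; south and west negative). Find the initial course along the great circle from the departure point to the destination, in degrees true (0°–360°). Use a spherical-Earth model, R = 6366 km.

263.6°

N = sin Δλ·cos φ₂ = -0.1062;  D = cos φ₁ sin φ₂ − sin φ₁ cos φ₂ cos Δλ = -0.0120
initial course = atan2(N, D) = 263.57°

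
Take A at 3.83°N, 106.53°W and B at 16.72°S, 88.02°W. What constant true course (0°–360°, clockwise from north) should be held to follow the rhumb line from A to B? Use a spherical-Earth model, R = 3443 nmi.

138.3°

Δψ = ln[tan(π/4+φ₂/2)/tan(π/4+φ₁/2)] = -0.3629
Δλ = +0.3231 rad (taken the short way round)
course = atan2(Δλ, Δψ) = 138.33°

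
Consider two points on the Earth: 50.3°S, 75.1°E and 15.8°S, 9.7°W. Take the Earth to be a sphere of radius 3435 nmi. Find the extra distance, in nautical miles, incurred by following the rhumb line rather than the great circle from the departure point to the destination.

Great circle: cos σ = sin φ₁ sin φ₂ + cos φ₁ cos φ₂ cos Δλ,  σ = 1.3024 rad → d_gc = 4473.7 nmi
Rhumb line: Δψ = +0.7395, q = Δφ/Δψ = 0.8142, d_rh = R√(Δφ²+q²Δλ²) = 4627.4 nmi
Excess = 4627.4 − 4473.7 = 153.7 ≈ 154 nmi

154 nmi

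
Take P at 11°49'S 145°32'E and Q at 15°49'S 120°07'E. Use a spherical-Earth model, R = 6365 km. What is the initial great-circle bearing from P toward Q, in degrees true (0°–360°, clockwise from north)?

N = sin Δλ·cos φ₂ = -0.4129;  D = cos φ₁ sin φ₂ − sin φ₁ cos φ₂ cos Δλ = -0.0888
initial course = atan2(N, D) = 257.86°

257.9°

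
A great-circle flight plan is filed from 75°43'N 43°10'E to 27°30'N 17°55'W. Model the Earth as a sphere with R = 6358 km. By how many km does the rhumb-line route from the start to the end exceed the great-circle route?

Great circle: cos σ = sin φ₁ sin φ₂ + cos φ₁ cos φ₂ cos Δλ,  σ = 0.9845 rad → d_gc = 6259.4 km
Rhumb line: Δψ = -1.5776, q = Δφ/Δψ = 0.5334, d_rh = R√(Δφ²+q²Δλ²) = 6457.7 km
Excess = 6457.7 − 6259.4 = 198.3 ≈ 198 km

198 km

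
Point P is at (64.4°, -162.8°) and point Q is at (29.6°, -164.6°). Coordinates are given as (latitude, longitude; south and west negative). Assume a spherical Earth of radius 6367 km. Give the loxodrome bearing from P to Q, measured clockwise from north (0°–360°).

181.9°

Δψ = ln[tan(π/4+φ₂/2)/tan(π/4+φ₁/2)] = -0.9407
Δλ = -0.0314 rad (taken the short way round)
course = atan2(Δλ, Δψ) = 181.91°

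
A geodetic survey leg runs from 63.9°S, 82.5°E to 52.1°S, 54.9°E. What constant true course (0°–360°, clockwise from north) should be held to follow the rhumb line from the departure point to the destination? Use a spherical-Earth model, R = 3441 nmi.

309.2°

Meridional parts: M(φ₁)=-1.4619, M(φ₂)=-1.0690 → ΔM = +0.3929;  Δλ = -0.4817 rad
tan C = Δλ / ΔM = -1.2259 → C = 309.20°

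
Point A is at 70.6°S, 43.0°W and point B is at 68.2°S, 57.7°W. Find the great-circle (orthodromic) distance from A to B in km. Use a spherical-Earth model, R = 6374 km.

cos σ = sin φ₁ sin φ₂ + cos φ₁ cos φ₂ cos Δλ
      = sin(-70.60°)sin(-68.20°) + cos(-70.60°)cos(-68.20°)cos(-14.70°) = 0.9951
σ = 5.683° → d = Rσ = 6374·0.09919 = 632 km

632 km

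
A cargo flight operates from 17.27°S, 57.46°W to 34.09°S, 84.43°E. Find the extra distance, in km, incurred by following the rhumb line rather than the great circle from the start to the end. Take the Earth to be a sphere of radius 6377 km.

Great circle: cos σ = sin φ₁ sin φ₂ + cos φ₁ cos φ₂ cos Δλ,  σ = 2.0441 rad → d_gc = 13035.3 km
Rhumb line: Δψ = -0.3275, q = Δφ/Δψ = 0.8965, d_rh = R√(Δφ²+q²Δλ²) = 14280.7 km
Excess = 14280.7 − 13035.3 = 1245.4 ≈ 1245 km

1245 km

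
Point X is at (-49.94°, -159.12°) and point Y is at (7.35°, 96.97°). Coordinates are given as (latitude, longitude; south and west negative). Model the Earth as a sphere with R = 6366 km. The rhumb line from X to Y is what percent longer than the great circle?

Great circle: σ = 1.8249 rad → d_gc = Rσ = 11617.2 km
Rhumb: Δφ = +0.9999, Δλ = -1.8136, Δψ = +1.1377, q = Δφ/Δψ = 0.8789 → d_rh = R√(Δφ²+q²Δλ²) = 11978.2 km
Excess = (11978.2 − 11617.2) / 11617.2 = 361.0 / 11617.2 = 3.11% ≈ 3.1%

3.1%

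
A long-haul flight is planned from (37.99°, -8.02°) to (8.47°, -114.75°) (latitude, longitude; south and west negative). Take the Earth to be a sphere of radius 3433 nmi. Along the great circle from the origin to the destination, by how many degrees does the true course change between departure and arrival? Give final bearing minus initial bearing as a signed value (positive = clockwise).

At departure: θ₁ = atan2(sin Δλ cos φ₂, cos φ₁ sin φ₂ − sin φ₁ cos φ₂ cos Δλ) = 287.10°
At arrival: θ₂ = atan2(sin Δλ cos φ₁, −cos φ₂ sin φ₁ + sin φ₂ cos φ₁ cos Δλ) = 229.61°
Δθ = θ₂ − θ₁ = -57.5°

-57.5°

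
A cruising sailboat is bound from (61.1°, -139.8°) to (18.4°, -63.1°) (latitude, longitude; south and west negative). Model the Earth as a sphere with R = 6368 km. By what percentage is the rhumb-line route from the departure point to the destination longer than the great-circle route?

3.7%

Great circle: σ = 1.1790 rad → d_gc = Rσ = 7508.0 km
Rhumb: Δφ = -0.7453, Δλ = +1.3387, Δψ = -1.0292, q = Δφ/Δψ = 0.7241 → d_rh = R√(Δφ²+q²Δλ²) = 7786.2 km
Excess = (7786.2 − 7508.0) / 7508.0 = 278.2 / 7508.0 = 3.71% ≈ 3.7%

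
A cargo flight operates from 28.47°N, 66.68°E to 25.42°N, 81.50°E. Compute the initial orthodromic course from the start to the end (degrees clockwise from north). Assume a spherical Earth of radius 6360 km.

N = sin Δλ·cos φ₂ = +0.2310;  D = cos φ₁ sin φ₂ − sin φ₁ cos φ₂ cos Δλ = -0.0389
initial course = atan2(N, D) = 99.55°

99.6°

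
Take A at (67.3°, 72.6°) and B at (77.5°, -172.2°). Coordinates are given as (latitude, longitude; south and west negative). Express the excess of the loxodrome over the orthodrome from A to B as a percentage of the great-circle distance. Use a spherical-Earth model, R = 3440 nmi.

Great circle: σ = 0.5254 rad → d_gc = Rσ = 1807.5 nmi
Rhumb: Δφ = +0.1780, Δλ = +2.0106, Δψ = +0.6059, q = Δφ/Δψ = 0.2938 → d_rh = R√(Δφ²+q²Δλ²) = 2122.6 nmi
Excess = (2122.6 − 1807.5) / 1807.5 = 315.1 / 1807.5 = 17.43% ≈ 17.4%

17.4%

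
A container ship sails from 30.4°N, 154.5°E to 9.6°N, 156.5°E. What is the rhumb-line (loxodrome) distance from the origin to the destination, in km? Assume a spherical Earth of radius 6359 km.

Δψ = ln[tan(π/4+φ₂/2)/tan(π/4+φ₁/2)] = -0.3890;  Δφ = -0.3630 rad,  Δλ = +0.0349 rad
q = Δφ/Δψ = 0.9331
d = R·√(Δφ² + q²Δλ²) = 6359·0.36449 = 2318 km

2318 km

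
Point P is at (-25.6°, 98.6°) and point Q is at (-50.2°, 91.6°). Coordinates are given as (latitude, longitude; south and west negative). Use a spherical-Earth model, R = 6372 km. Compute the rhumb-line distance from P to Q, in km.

2802 km

Rhumb course C = atan2(Δλ, Δψ) with Δψ = ln[tan(π/4+φ₂/2)/tan(π/4+φ₁/2)] = -0.5537, Δλ = -0.1222 → C = 192.44°
d = R·|Δφ| / |cos C| = 6372·0.42935 / 0.97651 = 2802 km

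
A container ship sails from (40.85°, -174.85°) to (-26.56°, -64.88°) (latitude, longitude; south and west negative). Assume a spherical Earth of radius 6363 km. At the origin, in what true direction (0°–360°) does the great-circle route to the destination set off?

N = sin Δλ·cos φ₂ = +0.8407;  D = cos φ₁ sin φ₂ − sin φ₁ cos φ₂ cos Δλ = -0.1384
initial course = atan2(N, D) = 99.35°

99.3°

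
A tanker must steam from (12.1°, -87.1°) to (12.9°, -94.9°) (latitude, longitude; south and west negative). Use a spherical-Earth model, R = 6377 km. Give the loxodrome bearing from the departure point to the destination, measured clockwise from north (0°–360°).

Δψ = ln[tan(π/4+φ₂/2)/tan(π/4+φ₁/2)] = +0.0143
Δλ = -0.1361 rad (taken the short way round)
course = atan2(Δλ, Δψ) = 276.00°

276.0°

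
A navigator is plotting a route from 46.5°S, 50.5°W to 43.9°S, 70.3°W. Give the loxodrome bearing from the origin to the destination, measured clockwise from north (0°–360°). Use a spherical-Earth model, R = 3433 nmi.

Δψ = ln[tan(π/4+φ₂/2)/tan(π/4+φ₁/2)] = +0.0644
Δλ = -0.3456 rad (taken the short way round)
course = atan2(Δλ, Δψ) = 280.56°

280.6°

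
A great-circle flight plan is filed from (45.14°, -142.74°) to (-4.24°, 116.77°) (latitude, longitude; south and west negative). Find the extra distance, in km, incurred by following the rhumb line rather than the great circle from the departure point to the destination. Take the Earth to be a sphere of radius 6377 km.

283 km

Great circle: cos σ = sin φ₁ sin φ₂ + cos φ₁ cos φ₂ cos Δλ,  σ = 1.7523 rad → d_gc = 11174.23 km
Rhumb line: Δψ = -0.9589, q = Δφ/Δψ = 0.8988, d_rh = R√(Δφ²+q²Δλ²) = 11456.74 km
Excess = 11456.74 − 11174.23 = 282.51 ≈ 283 km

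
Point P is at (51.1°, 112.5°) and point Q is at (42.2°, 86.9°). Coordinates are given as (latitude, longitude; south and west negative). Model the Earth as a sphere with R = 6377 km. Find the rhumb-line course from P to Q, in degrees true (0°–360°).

243.1°

Δψ = ln[tan(π/4+φ₂/2)/tan(π/4+φ₁/2)] = -0.2270
Δλ = -0.4468 rad (taken the short way round)
course = atan2(Δλ, Δψ) = 243.06°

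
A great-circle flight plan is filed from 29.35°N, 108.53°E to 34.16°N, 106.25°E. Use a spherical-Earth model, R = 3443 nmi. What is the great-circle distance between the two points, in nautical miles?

cos σ = sin φ₁ sin φ₂ + cos φ₁ cos φ₂ cos Δλ
      = sin(29.35°)sin(34.16°) + cos(29.35°)cos(34.16°)cos(-2.28°) = 0.9959
σ = 5.186° → d = Rσ = 3443·0.09050 = 312 nmi

312 nmi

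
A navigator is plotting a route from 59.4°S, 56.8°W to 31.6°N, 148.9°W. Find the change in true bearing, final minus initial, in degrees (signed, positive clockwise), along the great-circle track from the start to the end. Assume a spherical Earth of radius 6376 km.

+39.1°

At departure: θ₁ = atan2(sin Δλ cos φ₂, cos φ₁ sin φ₂ − sin φ₁ cos φ₂ cos Δλ) = 285.74°
At arrival: θ₂ = atan2(sin Δλ cos φ₁, −cos φ₂ sin φ₁ + sin φ₂ cos φ₁ cos Δλ) = 324.88°
Δθ = θ₂ − θ₁ = +39.1°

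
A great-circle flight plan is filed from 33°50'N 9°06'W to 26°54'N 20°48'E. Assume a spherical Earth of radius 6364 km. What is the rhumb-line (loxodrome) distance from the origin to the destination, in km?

Δψ = ln[tan(π/4+φ₂/2)/tan(π/4+φ₁/2)] = -0.1404;  Δφ = -0.1210 rad,  Δλ = +0.5219 rad
q = Δφ/Δψ = 0.8619
d = R·√(Δφ² + q²Δλ²) = 6364·0.46579 = 2964 km

2964 km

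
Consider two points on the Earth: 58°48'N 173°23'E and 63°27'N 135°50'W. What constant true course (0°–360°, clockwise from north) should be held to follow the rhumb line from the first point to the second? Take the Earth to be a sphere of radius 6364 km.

Meridional parts: M(φ₁)=+1.2758, M(φ₂)=+1.4442 → ΔM = +0.1684;  Δλ = +0.8863 rad
tan C = Δλ / ΔM = +5.2628 → C = 79.24°

79.2°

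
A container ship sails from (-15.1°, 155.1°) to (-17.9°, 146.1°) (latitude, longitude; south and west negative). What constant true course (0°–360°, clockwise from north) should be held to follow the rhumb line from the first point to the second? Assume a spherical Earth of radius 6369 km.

252.0°

Δψ = ln[tan(π/4+φ₂/2)/tan(π/4+φ₁/2)] = -0.0510
Δλ = -0.1571 rad (taken the short way round)
course = atan2(Δλ, Δψ) = 252.02°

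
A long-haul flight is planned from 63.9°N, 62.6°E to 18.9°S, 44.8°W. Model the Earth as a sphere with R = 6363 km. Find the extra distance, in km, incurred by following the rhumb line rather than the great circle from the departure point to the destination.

Great circle: cos σ = sin φ₁ sin φ₂ + cos φ₁ cos φ₂ cos Δλ,  σ = 1.9991 rad → d_gc = 12720.45 km
Rhumb line: Δψ = -1.7980, q = Δφ/Δψ = 0.8038, d_rh = R√(Δφ²+q²Δλ²) = 13283.88 km
Excess = 13283.88 − 12720.45 = 563.43 ≈ 563 km

563 km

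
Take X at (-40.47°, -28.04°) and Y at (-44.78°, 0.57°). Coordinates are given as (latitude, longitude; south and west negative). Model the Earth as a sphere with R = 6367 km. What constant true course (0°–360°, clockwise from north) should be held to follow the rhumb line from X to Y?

Meridional parts: M(φ₁)=-0.7737, M(φ₂)=-0.8760 → ΔM = -0.1023;  Δλ = +0.4993 rad
tan C = Δλ / ΔM = -4.8812 → C = 101.58°

101.6°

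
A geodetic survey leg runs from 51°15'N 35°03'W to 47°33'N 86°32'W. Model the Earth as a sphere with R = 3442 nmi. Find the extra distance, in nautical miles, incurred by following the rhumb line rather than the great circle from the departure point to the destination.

Great circle: cos σ = sin φ₁ sin φ₂ + cos φ₁ cos φ₂ cos Δλ,  σ = 0.5762 rad → d_gc = 1983.3 nmi
Rhumb line: Δψ = -0.0993, q = Δφ/Δψ = 0.6504, d_rh = R√(Δφ²+q²Δλ²) = 2023.7 nmi
Excess = 2023.7 − 1983.3 = 40.4 ≈ 40 nmi

40 nmi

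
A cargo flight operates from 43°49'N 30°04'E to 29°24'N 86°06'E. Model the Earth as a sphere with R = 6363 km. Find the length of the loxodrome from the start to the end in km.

Rhumb course C = atan2(Δλ, Δψ) with Δψ = ln[tan(π/4+φ₂/2)/tan(π/4+φ₁/2)] = -0.3152, Δλ = +0.9780 → C = 107.86°
d = R·|Δφ| / |cos C| = 6363·0.25162 / 0.30677 = 5219 km

5219 km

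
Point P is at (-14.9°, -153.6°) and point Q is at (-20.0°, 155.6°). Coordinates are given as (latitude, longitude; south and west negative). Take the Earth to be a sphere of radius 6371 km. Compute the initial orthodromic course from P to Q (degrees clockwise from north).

N = sin Δλ·cos φ₂ = -0.7282;  D = cos φ₁ sin φ₂ − sin φ₁ cos φ₂ cos Δλ = -0.1778
initial course = atan2(N, D) = 256.28°

256.3°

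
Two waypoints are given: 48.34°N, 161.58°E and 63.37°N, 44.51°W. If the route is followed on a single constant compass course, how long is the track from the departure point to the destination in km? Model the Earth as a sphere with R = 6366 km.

Rhumb course C = atan2(Δλ, Δψ) with Δψ = ln[tan(π/4+φ₂/2)/tan(π/4+φ₁/2)] = +0.4747, Δλ = +2.6862 → C = 79.98°
d = R·|Δφ| / |cos C| = 6366·0.26232 / 0.17403 = 9596 km

9596 km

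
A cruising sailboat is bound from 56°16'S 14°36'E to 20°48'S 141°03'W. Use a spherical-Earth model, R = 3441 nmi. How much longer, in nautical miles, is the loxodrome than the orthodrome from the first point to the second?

1334 nmi

Great circle: cos σ = sin φ₁ sin φ₂ + cos φ₁ cos φ₂ cos Δλ,  σ = 1.7494 rad → d_gc = 6019.6 nmi
Rhumb line: Δψ = +0.8221, q = Δφ/Δψ = 0.7529, d_rh = R√(Δφ²+q²Δλ²) = 7353.6 nmi
Excess = 7353.6 − 6019.6 = 1334.0 ≈ 1334 nmi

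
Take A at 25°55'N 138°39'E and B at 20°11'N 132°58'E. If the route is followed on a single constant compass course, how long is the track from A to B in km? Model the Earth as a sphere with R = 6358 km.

861 km

Rhumb course C = atan2(Δλ, Δψ) with Δψ = ln[tan(π/4+φ₂/2)/tan(π/4+φ₁/2)] = -0.1088, Δλ = -0.0992 → C = 222.35°
d = R·|Δφ| / |cos C| = 6358·0.10007 / 0.73901 = 861 km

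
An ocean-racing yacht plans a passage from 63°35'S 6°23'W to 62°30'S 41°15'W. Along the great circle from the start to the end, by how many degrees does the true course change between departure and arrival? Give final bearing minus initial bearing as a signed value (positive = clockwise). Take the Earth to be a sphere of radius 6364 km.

+31.3°

Initial bearing θ₁ = atan2(sin Δλ cos φ₂, cos φ₁ sin φ₂ − sin φ₁ cos φ₂ cos Δλ) = 258.16°
Final bearing θ₂ = (initial bearing from the destination back to the start) + 180° = 289.44°
Δθ = θ₂ − θ₁ = +31.3°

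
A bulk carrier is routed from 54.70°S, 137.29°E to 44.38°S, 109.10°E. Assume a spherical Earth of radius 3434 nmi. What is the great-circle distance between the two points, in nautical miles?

1247 nmi

cos σ = sin φ₁ sin φ₂ + cos φ₁ cos φ₂ cos Δλ
      = sin(-54.70°)sin(-44.38°) + cos(-54.70°)cos(-44.38°)cos(-28.19°) = 0.9348
σ = 20.799° → d = Rσ = 3434·0.36300 = 1247 nmi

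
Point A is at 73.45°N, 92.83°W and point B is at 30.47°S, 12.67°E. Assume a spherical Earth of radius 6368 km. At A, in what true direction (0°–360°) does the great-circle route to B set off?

N = sin Δλ·cos φ₂ = +0.8305;  D = cos φ₁ sin φ₂ − sin φ₁ cos φ₂ cos Δλ = +0.0763
initial course = atan2(N, D) = 84.75°

84.7°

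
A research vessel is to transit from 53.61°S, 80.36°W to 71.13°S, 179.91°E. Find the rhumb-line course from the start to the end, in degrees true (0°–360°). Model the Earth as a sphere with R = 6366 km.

248.6°

Meridional parts: M(φ₁)=-1.1127, M(φ₂)=-1.7947 → ΔM = -0.6821;  Δλ = -1.7406 rad
tan C = Δλ / ΔM = +2.5520 → C = 248.60°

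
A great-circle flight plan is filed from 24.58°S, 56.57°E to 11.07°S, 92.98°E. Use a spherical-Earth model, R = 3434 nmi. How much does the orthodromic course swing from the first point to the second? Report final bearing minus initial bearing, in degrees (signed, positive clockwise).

-11.6°

Initial bearing θ₁ = atan2(sin Δλ cos φ₂, cos φ₁ sin φ₂ − sin φ₁ cos φ₂ cos Δλ) = 75.20°
Final bearing θ₂ = (initial bearing from the destination back to the start) + 180° = 63.62°
Δθ = θ₂ − θ₁ = -11.6°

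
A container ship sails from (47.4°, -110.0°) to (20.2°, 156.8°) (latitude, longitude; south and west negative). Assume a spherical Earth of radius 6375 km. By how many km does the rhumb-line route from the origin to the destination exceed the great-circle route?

378 km

Great circle: cos σ = sin φ₁ sin φ₂ + cos φ₁ cos φ₂ cos Δλ,  σ = 1.3503 rad → d_gc = 8608.2 km
Rhumb line: Δψ = -0.5818, q = Δφ/Δψ = 0.8160, d_rh = R√(Δφ²+q²Δλ²) = 8986.3 km
Excess = 8986.3 − 8608.2 = 378.1 ≈ 378 km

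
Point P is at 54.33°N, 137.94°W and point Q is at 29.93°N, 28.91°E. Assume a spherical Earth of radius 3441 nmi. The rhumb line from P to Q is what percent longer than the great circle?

Great circle: σ = 1.6577 rad → d_gc = Rσ = 5704.0 nmi
Rhumb: Δφ = -0.4259, Δλ = +2.9121, Δψ = -0.5861, q = Δφ/Δψ = 0.7266 → d_rh = R√(Δφ²+q²Δλ²) = 7426.6 nmi
Excess = (7426.6 − 5704.0) / 5704.0 = 1722.6 / 5704.0 = 30.20% ≈ 30.2%

30.2%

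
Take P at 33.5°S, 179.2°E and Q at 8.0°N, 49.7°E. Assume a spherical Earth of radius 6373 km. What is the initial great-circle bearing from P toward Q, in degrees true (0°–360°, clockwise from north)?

253.1°

N = sin Δλ·cos φ₂ = -0.7641;  D = cos φ₁ sin φ₂ − sin φ₁ cos φ₂ cos Δλ = -0.2316
initial course = atan2(N, D) = 253.14°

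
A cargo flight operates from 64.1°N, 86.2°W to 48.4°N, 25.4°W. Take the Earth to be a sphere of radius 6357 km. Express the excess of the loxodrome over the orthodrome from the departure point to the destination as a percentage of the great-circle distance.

Great circle: σ = 0.6195 rad → d_gc = Rσ = 3938.2 km
Rhumb: Δφ = -0.2740, Δλ = +1.0612, Δψ = -0.5020, q = Δφ/Δψ = 0.5459 → d_rh = R√(Δφ²+q²Δλ²) = 4073.7 km
Excess = (4073.7 − 3938.2) / 3938.2 = 135.5 / 3938.2 = 3.44% ≈ 3.4%

3.4%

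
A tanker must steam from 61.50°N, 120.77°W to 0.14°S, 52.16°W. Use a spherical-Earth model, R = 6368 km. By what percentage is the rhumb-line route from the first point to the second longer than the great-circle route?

2.1%

Great circle: σ = 1.3981 rad → d_gc = Rσ = 8902.8 km
Rhumb: Δφ = -1.0758, Δλ = +1.1975, Δψ = -1.3730, q = Δφ/Δψ = 0.7836 → d_rh = R√(Δφ²+q²Δλ²) = 9090.4 km
Excess = (9090.4 − 8902.8) / 8902.8 = 187.6 / 8902.8 = 2.11% ≈ 2.1%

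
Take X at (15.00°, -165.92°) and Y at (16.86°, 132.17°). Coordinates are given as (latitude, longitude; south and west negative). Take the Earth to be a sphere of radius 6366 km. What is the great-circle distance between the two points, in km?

6590 km

Haversine: a = sin²(Δφ/2)+cos φ₁ cos φ₂ sin²(Δλ/2) = 0.24483;  σ = 2·atan2(√a,√(1−a))
σ = 59.314° → d = Rσ = 6366·1.03523 = 6590 km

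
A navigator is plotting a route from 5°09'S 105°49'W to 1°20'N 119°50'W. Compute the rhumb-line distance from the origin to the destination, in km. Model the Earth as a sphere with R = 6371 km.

1716 km

Δψ = ln[tan(π/4+φ₂/2)/tan(π/4+φ₁/2)] = +0.1133;  Δφ = +0.1132 rad,  Δλ = -0.2446 rad
q = Δφ/Δψ = 0.9989
d = R·√(Δφ² + q²Δλ²) = 6371·0.26930 = 1716 km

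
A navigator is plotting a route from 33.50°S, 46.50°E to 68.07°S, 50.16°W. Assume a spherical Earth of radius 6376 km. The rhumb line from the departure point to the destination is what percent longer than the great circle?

Great circle: σ = 1.0748 rad → d_gc = Rσ = 6853.1 km
Rhumb: Δφ = -0.6034, Δλ = -1.6870, Δψ = -1.0200, q = Δφ/Δψ = 0.5915 → d_rh = R√(Δφ²+q²Δλ²) = 7435.2 km
Excess = (7435.2 − 6853.1) / 6853.1 = 582.1 / 6853.1 = 8.49% ≈ 8.5%

8.5%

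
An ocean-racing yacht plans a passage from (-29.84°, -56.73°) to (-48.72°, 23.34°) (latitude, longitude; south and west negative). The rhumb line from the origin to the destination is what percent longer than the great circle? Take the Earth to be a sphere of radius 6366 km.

3.8%

Great circle: σ = 1.0785 rad → d_gc = Rσ = 6866.0 km
Rhumb: Δφ = -0.3295, Δλ = +1.3975, Δψ = -0.4303, q = Δφ/Δψ = 0.7658 → d_rh = R√(Δφ²+q²Δλ²) = 7128.4 km
Excess = (7128.4 − 6866.0) / 6866.0 = 262.4 / 6866.0 = 3.82% ≈ 3.8%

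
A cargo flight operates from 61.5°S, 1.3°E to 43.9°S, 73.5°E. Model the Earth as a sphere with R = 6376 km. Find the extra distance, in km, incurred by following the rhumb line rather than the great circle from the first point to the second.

227 km

Great circle: cos σ = sin φ₁ sin φ₂ + cos φ₁ cos φ₂ cos Δλ,  σ = 0.7749 rad → d_gc = 4940.9 km
Rhumb line: Δψ = +0.5161, q = Δφ/Δψ = 0.5952, d_rh = R√(Δφ²+q²Δλ²) = 5167.9 km
Excess = 5167.9 − 4940.9 = 227.0 ≈ 227 km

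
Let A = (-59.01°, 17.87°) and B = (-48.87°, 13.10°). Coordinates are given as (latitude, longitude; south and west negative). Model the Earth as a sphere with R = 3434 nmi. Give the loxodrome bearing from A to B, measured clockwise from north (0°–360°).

Meridional parts: M(φ₁)=-1.2829, M(φ₂)=-0.9804 → ΔM = +0.3026;  Δλ = -0.0833 rad
tan C = Δλ / ΔM = -0.2752 → C = 344.61°

344.6°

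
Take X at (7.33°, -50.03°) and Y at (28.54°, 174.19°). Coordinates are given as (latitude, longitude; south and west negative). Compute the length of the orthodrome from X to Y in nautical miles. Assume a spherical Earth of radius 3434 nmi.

7450 nmi

cos σ = sin φ₁ sin φ₂ + cos φ₁ cos φ₂ cos Δλ
      = sin(7.33°)sin(28.54°) + cos(7.33°)cos(28.54°)cos(-135.78°) = -0.5635
σ = 124.297° → d = Rσ = 3434·2.16939 = 7450 nmi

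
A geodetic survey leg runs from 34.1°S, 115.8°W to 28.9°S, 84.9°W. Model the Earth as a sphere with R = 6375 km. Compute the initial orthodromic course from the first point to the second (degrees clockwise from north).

87.3°

θ = atan2( sin Δλ·cos φ₂ ,  cos φ₁ sin φ₂ − sin φ₁ cos φ₂ cos Δλ )
  = atan2(+0.4496, +0.0210) = 87.33°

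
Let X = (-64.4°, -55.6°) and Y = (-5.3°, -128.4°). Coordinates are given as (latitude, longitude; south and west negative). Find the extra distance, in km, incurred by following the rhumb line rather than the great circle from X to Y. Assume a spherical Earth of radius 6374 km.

Great circle: cos σ = sin φ₁ sin φ₂ + cos φ₁ cos φ₂ cos Δλ,  σ = 1.3587 rad → d_gc = 8660.24 km
Rhumb line: Δψ = +1.3893, q = Δφ/Δψ = 0.7424, d_rh = R√(Δφ²+q²Δλ²) = 8909.66 km
Excess = 8909.66 − 8660.24 = 249.42 ≈ 249 km

249 km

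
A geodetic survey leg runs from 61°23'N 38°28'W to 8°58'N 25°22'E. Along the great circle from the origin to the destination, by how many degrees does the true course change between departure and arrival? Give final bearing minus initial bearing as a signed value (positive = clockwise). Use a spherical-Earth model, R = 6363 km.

At departure: θ₁ = atan2(sin Δλ cos φ₂, cos φ₁ sin φ₂ − sin φ₁ cos φ₂ cos Δλ) = 109.14°
At arrival: θ₂ = atan2(sin Δλ cos φ₁, −cos φ₂ sin φ₁ + sin φ₂ cos φ₁ cos Δλ) = 152.74°
Δθ = θ₂ − θ₁ = +43.6°

+43.6°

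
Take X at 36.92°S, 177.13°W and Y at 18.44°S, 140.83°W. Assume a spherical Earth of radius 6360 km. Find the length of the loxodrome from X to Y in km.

4095 km

Δψ = ln[tan(π/4+φ₂/2)/tan(π/4+φ₁/2)] = +0.3667;  Δφ = +0.3225 rad,  Δλ = +0.6336 rad
q = Δφ/Δψ = 0.8796
d = R·√(Δφ² + q²Δλ²) = 6360·0.64387 = 4095 km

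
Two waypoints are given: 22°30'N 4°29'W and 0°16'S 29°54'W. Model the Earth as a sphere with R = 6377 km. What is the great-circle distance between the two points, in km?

Haversine: a = sin²(Δφ/2)+cos φ₁ cos φ₂ sin²(Δλ/2) = 0.08367;  σ = 2·atan2(√a,√(1−a))
σ = 33.626° → d = Rσ = 6377·0.58689 = 3743 km

3743 km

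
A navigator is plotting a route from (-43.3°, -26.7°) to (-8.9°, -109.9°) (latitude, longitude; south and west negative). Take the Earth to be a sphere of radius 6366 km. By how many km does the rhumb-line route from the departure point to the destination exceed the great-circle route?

194 km

Great circle: cos σ = sin φ₁ sin φ₂ + cos φ₁ cos φ₂ cos Δλ,  σ = 1.3784 rad → d_gc = 8774.7 km
Rhumb line: Δψ = +0.6841, q = Δφ/Δψ = 0.8777, d_rh = R√(Δφ²+q²Δλ²) = 8968.8 km
Excess = 8968.8 − 8774.7 = 194.1 ≈ 194 km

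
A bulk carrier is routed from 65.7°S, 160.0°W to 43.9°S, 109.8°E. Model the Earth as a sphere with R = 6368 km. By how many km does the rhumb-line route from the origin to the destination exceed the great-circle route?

Great circle: cos σ = sin φ₁ sin φ₂ + cos φ₁ cos φ₂ cos Δλ,  σ = 0.8880 rad → d_gc = 5655.0 km
Rhumb line: Δψ = +0.6813, q = Δφ/Δψ = 0.5585, d_rh = R√(Δφ²+q²Δλ²) = 6100.7 km
Excess = 6100.7 − 5655.0 = 445.7 ≈ 446 km

446 km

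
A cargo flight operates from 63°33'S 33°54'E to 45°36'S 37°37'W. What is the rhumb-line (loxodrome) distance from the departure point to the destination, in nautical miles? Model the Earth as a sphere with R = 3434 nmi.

Rhumb course C = atan2(Δλ, Δψ) with Δψ = ln[tan(π/4+φ₂/2)/tan(π/4+φ₁/2)] = +0.5519, Δλ = -1.2482 → C = 293.85°
d = R·|Δφ| / |cos C| = 3434·0.31329 / 0.40437 = 2660 nmi

2660 nmi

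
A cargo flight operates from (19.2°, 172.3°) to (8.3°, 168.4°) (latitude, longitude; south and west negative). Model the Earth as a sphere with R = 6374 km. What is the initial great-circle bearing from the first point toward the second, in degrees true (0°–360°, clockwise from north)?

θ = atan2( sin Δλ·cos φ₂ ,  cos φ₁ sin φ₂ − sin φ₁ cos φ₂ cos Δλ )
  = atan2(-0.0673, -0.1883) = 199.66°

199.7°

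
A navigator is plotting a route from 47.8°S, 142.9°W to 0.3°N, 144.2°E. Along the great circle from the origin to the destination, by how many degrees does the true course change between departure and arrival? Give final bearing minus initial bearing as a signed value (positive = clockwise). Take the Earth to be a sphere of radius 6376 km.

+36.1°

Initial bearing θ₁ = atan2(sin Δλ cos φ₂, cos φ₁ sin φ₂ − sin φ₁ cos φ₂ cos Δλ) = 283.04°
Final bearing θ₂ = (initial bearing from the destination back to the start) + 180° = 319.12°
Δθ = θ₂ − θ₁ = +36.1°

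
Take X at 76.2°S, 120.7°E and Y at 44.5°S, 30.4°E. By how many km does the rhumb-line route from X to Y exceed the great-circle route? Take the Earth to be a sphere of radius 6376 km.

448 km

Great circle: cos σ = sin φ₁ sin φ₂ + cos φ₁ cos φ₂ cos Δλ,  σ = 0.8233 rad → d_gc = 5249.5 km
Rhumb line: Δψ = +1.2428, q = Δφ/Δψ = 0.4452, d_rh = R√(Δφ²+q²Δλ²) = 5697.2 km
Excess = 5697.2 − 5249.5 = 447.7 ≈ 448 km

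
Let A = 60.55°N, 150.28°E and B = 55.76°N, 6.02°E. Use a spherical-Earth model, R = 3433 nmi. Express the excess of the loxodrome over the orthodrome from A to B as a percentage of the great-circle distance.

26.2%

Great circle: σ = 1.0526 rad → d_gc = Rσ = 3613.5 nmi
Rhumb: Δφ = -0.0836, Δλ = -2.5178, Δψ = -0.1587, q = Δφ/Δψ = 0.5267 → d_rh = R√(Δφ²+q²Δλ²) = 4561.4 nmi
Excess = (4561.4 − 3613.5) / 3613.5 = 947.9 / 3613.5 = 26.23% ≈ 26.2%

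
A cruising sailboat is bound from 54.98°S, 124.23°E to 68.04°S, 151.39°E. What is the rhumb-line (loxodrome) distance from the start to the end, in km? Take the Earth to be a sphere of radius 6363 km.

Rhumb course C = atan2(Δλ, Δψ) with Δψ = ln[tan(π/4+φ₂/2)/tan(π/4+φ₁/2)] = -0.4862, Δλ = +0.4740 → C = 135.72°
d = R·|Δφ| / |cos C| = 6363·0.22794 / 0.71599 = 2026 km

2026 km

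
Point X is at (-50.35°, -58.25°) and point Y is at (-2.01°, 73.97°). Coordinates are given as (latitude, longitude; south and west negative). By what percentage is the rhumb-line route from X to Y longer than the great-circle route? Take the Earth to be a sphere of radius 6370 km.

Great circle: σ = 1.9840 rad → d_gc = Rσ = 12637.9 km
Rhumb: Δφ = +0.8437, Δλ = +2.3077, Δψ = +0.9851, q = Δφ/Δψ = 0.8564 → d_rh = R√(Δφ²+q²Δλ²) = 13688.5 km
Excess = (13688.5 − 12637.9) / 12637.9 = 1050.6 / 12637.9 = 8.31% ≈ 8.3%

8.3%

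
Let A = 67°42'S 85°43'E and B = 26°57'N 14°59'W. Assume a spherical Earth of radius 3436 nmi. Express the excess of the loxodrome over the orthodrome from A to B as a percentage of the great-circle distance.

3.6%

Great circle: σ = 2.0739 rad → d_gc = Rσ = 7125.8 nmi
Rhumb: Δφ = +1.6520, Δλ = -1.7575, Δψ = +2.1128, q = Δφ/Δψ = 0.7819 → d_rh = R√(Δφ²+q²Δλ²) = 7383.3 nmi
Excess = (7383.3 − 7125.8) / 7125.8 = 257.5 / 7125.8 = 3.61% ≈ 3.6%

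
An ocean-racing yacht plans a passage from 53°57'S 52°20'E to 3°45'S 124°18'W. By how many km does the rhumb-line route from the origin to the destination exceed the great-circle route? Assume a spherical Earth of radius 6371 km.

Great circle: cos σ = sin φ₁ sin φ₂ + cos φ₁ cos φ₂ cos Δλ,  σ = 2.1333 rad → d_gc = 13591.5 km
Rhumb line: Δψ = +1.0572, q = Δφ/Δψ = 0.8288, d_rh = R√(Δφ²+q²Δλ²) = 17207.8 km
Excess = 17207.8 − 13591.5 = 3616.3 ≈ 3616 km

3616 km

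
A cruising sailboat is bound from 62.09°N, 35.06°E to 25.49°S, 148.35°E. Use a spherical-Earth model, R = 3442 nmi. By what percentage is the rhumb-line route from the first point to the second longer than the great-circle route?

4.0%

Great circle: σ = 2.1500 rad → d_gc = Rσ = 7400.3 nmi
Rhumb: Δφ = -1.5286, Δλ = +1.9773, Δψ = -1.8527, q = Δφ/Δψ = 0.8251 → d_rh = R√(Δφ²+q²Δλ²) = 7694.9 nmi
Excess = (7694.9 − 7400.3) / 7400.3 = 294.6 / 7400.3 = 3.98% ≈ 4.0%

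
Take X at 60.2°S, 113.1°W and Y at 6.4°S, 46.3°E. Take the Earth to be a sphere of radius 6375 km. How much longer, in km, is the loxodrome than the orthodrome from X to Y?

Great circle: cos σ = sin φ₁ sin φ₂ + cos φ₁ cos φ₂ cos Δλ,  σ = 1.9450 rad → d_gc = 12399.6 km
Rhumb line: Δψ = +1.2120, q = Δφ/Δψ = 0.7747, d_rh = R√(Δφ²+q²Δλ²) = 14987.5 km
Excess = 14987.5 − 12399.6 = 2587.9 ≈ 2588 km

2588 km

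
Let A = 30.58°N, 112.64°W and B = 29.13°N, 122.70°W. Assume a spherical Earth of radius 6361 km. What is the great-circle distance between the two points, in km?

Haversine: a = sin²(Δφ/2)+cos φ₁ cos φ₂ sin²(Δλ/2) = 0.00594;  σ = 2·atan2(√a,√(1−a))
σ = 8.841° → d = Rσ = 6361·0.15431 = 982 km

982 km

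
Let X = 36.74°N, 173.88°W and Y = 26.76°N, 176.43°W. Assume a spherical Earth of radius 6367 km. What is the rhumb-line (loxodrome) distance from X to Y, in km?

1135 km

Δψ = ln[tan(π/4+φ₂/2)/tan(π/4+φ₁/2)] = -0.2053;  Δφ = -0.1742 rad,  Δλ = -0.0445 rad
q = Δφ/Δψ = 0.8485
d = R·√(Δφ² + q²Δλ²) = 6367·0.17823 = 1135 km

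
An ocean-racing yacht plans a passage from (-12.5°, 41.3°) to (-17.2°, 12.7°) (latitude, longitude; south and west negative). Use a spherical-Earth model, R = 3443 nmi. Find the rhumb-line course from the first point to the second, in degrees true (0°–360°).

260.3°

Meridional parts: M(φ₁)=-0.2199, M(φ₂)=-0.3048 → ΔM = -0.0849;  Δλ = -0.4992 rad
tan C = Δλ / ΔM = +5.8800 → C = 260.35°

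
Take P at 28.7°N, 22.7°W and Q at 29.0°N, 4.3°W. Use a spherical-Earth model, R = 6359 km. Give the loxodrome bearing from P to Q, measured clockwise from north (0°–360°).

Meridional parts: M(φ₁)=+0.5233, M(φ₂)=+0.5293 → ΔM = +0.0060;  Δλ = +0.3211 rad
tan C = Δλ / ΔM = +53.7209 → C = 88.93°

88.9°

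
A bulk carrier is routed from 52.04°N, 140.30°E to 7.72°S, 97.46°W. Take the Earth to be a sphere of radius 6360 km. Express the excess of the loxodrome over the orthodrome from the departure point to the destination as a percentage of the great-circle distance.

Great circle: σ = 2.0165 rad → d_gc = Rσ = 12824.9 km
Rhumb: Δφ = -1.0430, Δλ = +2.1335, Δψ = -1.2024, q = Δφ/Δψ = 0.8674 → d_rh = R√(Δφ²+q²Δλ²) = 13510.5 km
Excess = (13510.5 − 12824.9) / 12824.9 = 685.6 / 12824.9 = 5.346% ≈ 5.3%

5.3%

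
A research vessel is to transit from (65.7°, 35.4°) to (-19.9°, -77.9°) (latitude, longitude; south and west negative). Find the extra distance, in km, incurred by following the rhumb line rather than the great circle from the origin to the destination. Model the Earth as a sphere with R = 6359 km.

697 km

Great circle: cos σ = sin φ₁ sin φ₂ + cos φ₁ cos φ₂ cos Δλ,  σ = 2.0525 rad → d_gc = 13051.8 km
Rhumb line: Δψ = -1.8903, q = Δφ/Δψ = 0.7904, d_rh = R√(Δφ²+q²Δλ²) = 13748.9 km
Excess = 13748.9 − 13051.8 = 697.1 ≈ 697 km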